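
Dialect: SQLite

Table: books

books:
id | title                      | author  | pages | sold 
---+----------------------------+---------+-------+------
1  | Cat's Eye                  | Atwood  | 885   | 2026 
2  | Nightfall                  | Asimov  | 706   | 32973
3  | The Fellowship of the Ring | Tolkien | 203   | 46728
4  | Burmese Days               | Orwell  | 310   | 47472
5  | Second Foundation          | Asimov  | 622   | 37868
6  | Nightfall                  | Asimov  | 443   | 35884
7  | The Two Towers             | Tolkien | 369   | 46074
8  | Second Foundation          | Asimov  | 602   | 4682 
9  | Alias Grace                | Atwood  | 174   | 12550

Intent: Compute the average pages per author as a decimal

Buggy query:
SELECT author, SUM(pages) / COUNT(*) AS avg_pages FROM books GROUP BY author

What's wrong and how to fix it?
Bug: Both operands are integers, so '/' performs integer division and truncates

Fix: Multiply by 1.0 (or CAST to REAL) to force floating-point division

Corrected query:
SELECT author, SUM(pages) * 1.0 / COUNT(*) AS avg_pages FROM books GROUP BY author

Result:
author  | avg_pages
--------+----------
Asimov  | 593.25   
Atwood  | 529.5    
Orwell  | 310      
Tolkien | 286      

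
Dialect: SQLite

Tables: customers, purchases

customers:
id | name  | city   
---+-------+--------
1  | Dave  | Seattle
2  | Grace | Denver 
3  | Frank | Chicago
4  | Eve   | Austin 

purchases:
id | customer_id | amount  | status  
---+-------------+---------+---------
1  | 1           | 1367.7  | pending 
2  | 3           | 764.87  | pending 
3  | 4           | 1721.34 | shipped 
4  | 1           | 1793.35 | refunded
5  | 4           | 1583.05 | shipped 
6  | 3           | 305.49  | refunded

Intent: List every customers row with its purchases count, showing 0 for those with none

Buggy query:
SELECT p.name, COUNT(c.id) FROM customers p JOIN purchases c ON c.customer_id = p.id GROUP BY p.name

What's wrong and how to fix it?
Bug: An inner join excludes parents with zero children

Fix: Switch to LEFT JOIN to retain unmatched parent rows

Corrected query:
SELECT p.name, COUNT(c.id) FROM customers p LEFT JOIN purchases c ON c.customer_id = p.id GROUP BY p.name

Result:
name  | COUNT(c.id)
------+------------
Dave  | 2          
Eve   | 2          
Frank | 2          
Grace | 0          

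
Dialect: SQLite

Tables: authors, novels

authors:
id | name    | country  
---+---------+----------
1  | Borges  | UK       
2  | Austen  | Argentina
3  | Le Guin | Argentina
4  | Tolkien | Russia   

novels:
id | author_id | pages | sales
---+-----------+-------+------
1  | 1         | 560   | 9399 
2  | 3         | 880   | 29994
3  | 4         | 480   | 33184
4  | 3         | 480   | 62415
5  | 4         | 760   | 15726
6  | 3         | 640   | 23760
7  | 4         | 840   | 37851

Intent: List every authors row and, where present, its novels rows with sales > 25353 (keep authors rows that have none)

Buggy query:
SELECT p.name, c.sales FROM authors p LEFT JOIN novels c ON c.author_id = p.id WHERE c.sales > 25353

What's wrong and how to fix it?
Bug: Filtering c.sales in WHERE discards the NULL rows produced by LEFT JOIN, turning it into an inner join

Fix: Put 'c.sales > 25353' in the JOIN's ON clause instead of WHERE

Corrected query:
SELECT p.name, c.sales FROM authors p LEFT JOIN novels c ON c.author_id = p.id AND c.sales > 25353

Result:
name    | sales
--------+------
Borges  | NULL 
Austen  | NULL 
Le Guin | 29994
Le Guin | 62415
Tolkien | 33184
Tolkien | 37851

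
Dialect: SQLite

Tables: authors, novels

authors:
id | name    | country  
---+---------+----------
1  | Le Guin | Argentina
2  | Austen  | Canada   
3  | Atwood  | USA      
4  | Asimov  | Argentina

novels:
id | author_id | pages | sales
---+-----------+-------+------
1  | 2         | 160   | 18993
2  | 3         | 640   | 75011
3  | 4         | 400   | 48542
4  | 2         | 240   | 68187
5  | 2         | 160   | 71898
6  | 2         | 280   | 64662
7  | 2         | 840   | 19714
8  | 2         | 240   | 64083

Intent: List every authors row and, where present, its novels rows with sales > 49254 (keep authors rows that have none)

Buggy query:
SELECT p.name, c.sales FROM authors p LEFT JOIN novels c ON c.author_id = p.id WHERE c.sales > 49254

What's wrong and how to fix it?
Bug: A WHERE condition on the right-hand table after LEFT JOIN drops unmatched parents

Fix: Put 'c.sales > 49254' in the JOIN's ON clause instead of WHERE

Corrected query:
SELECT p.name, c.sales FROM authors p LEFT JOIN novels c ON c.author_id = p.id AND c.sales > 49254

Result:
name    | sales
--------+------
Le Guin | NULL 
Austen  | 64083
Austen  | 64662
Austen  | 68187
Austen  | 71898
Atwood  | 75011
Asimov  | NULL 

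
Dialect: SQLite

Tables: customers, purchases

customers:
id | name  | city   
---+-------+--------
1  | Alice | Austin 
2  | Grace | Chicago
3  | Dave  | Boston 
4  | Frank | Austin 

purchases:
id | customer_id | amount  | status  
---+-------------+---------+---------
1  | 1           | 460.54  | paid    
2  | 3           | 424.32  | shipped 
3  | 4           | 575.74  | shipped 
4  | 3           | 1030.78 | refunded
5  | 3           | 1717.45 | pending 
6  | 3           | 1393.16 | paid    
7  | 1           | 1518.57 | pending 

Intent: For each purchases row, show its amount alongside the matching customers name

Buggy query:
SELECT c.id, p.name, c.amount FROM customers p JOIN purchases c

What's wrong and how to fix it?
Bug: JOIN with no ON clause produces a cartesian product; every purchases row pairs with every customers row

Fix: Specify the join condition linking the foreign key to the parent id

Corrected query:
SELECT c.id, p.name, c.amount FROM customers p JOIN purchases c ON c.customer_id = p.id

Result:
id | name  | amount 
---+-------+--------
1  | Alice | 460.54 
2  | Dave  | 424.32 
3  | Frank | 575.74 
4  | Dave  | 1030.78
5  | Dave  | 1717.45
6  | Dave  | 1393.16
7  | Alice | 1518.57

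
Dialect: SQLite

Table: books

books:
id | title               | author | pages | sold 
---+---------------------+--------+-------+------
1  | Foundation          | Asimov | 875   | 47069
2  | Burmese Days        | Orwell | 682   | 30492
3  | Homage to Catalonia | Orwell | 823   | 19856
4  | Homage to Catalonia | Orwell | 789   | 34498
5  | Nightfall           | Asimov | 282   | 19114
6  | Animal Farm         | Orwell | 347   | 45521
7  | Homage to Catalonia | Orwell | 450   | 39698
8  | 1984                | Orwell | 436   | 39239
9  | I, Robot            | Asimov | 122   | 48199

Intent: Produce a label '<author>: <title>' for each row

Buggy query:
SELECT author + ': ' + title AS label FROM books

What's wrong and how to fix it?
Bug: SQLite uses || for string concatenation; + coerces text to numbers (yielding 0)

Fix: Replace + with || to concatenate text

Corrected query:
SELECT author || ': ' || title AS label FROM books

Result:
label                      
---------------------------
Asimov: Foundation         
Orwell: Burmese Days       
Orwell: Homage to Catalonia
Orwell: Homage to Catalonia
Asimov: Nightfall          
Orwell: Animal Farm        
Orwell: Homage to Catalonia
Orwell: 1984               
Asimov: I, Robot           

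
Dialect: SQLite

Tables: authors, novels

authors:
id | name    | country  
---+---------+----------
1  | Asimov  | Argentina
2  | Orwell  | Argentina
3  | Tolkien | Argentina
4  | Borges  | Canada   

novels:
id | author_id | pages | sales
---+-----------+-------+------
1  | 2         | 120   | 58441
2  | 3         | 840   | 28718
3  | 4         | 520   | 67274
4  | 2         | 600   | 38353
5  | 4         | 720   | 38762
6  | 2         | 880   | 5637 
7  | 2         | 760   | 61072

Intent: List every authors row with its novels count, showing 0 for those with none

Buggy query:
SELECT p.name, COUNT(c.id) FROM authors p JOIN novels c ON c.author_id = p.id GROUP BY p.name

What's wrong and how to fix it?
Bug: An inner join excludes parents with zero children

Fix: Use LEFT JOIN so parents without children still appear (COUNT(c.id) gives 0)

Corrected query:
SELECT p.name, COUNT(c.id) FROM authors p LEFT JOIN novels c ON c.author_id = p.id GROUP BY p.name

Result:
name    | COUNT(c.id)
--------+------------
Asimov  | 0          
Borges  | 2          
Orwell  | 4          
Tolkien | 1          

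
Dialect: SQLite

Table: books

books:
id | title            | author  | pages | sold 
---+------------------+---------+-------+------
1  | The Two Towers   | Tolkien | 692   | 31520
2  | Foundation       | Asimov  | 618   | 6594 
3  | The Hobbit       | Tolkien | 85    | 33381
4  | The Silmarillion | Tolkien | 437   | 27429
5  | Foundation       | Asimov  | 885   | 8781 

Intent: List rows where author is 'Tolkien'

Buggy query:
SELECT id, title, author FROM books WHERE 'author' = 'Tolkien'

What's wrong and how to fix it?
Bug: Single quotes denote string literals in SQL; the column name is being compared as a constant string

Fix: Remove the quotes around the column name (or use double quotes for an identifier)

Corrected query:
SELECT id, title, author FROM books WHERE author = 'Tolkien'

Result:
id | title            | author 
---+------------------+--------
1  | The Two Towers   | Tolkien
3  | The Hobbit       | Tolkien
4  | The Silmarillion | Tolkien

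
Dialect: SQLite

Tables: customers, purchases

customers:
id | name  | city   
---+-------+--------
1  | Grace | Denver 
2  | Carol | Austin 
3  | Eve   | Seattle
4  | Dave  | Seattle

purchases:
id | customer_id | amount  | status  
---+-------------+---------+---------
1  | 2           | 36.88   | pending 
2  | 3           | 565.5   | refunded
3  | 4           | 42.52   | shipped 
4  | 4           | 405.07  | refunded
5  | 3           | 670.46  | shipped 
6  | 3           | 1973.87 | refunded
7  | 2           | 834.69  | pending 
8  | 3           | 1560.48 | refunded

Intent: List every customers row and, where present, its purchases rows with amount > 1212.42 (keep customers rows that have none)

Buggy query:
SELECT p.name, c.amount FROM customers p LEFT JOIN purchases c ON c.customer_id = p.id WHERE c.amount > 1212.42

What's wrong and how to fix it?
Bug: Filtering c.amount in WHERE discards the NULL rows produced by LEFT JOIN, turning it into an inner join

Fix: Move the right-table condition into the ON clause so unmatched parents are kept

Corrected query:
SELECT p.name, c.amount FROM customers p LEFT JOIN purchases c ON c.customer_id = p.id AND c.amount > 1212.42

Result:
name  | amount 
------+--------
Grace | NULL   
Carol | NULL   
Eve   | 1560.48
Eve   | 1973.87
Dave  | NULL   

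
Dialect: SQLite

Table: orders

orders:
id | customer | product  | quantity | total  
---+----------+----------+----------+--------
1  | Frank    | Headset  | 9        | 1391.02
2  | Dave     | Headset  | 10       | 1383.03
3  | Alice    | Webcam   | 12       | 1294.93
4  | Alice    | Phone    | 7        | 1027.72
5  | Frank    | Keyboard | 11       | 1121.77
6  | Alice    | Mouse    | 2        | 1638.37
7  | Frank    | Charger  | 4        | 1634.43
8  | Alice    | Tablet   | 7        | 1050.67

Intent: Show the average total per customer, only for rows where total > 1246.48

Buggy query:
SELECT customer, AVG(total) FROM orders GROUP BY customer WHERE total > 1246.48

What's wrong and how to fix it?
Bug: Row-level WHERE must come before GROUP BY in the clause order

Fix: Place WHERE between FROM and GROUP BY

Corrected query:
SELECT customer, AVG(total) FROM orders WHERE total > 1246.48 GROUP BY customer

Result:
customer | AVG(total)
---------+-----------
Alice    | 1466.65   
Dave     | 1383.03   
Frank    | 1512.725  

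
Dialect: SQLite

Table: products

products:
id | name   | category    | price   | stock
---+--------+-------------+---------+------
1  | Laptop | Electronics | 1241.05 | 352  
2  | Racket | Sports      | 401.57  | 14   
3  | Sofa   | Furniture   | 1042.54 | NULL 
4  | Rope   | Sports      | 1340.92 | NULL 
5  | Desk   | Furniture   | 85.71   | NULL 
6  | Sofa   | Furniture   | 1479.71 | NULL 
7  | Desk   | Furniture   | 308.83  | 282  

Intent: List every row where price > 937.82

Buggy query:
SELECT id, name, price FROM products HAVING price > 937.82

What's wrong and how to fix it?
Bug: HAVING filters the output of aggregation, but this query has no GROUP BY and no aggregate functions, so SQLite rejects it (HAVING clause on a non-aggregate query); the condition here is per row

Fix: Use WHERE for row-level filtering

Corrected query:
SELECT id, name, price FROM products WHERE price > 937.82

Result:
id | name   | price  
---+--------+--------
1  | Laptop | 1241.05
3  | Sofa   | 1042.54
4  | Rope   | 1340.92
6  | Sofa   | 1479.71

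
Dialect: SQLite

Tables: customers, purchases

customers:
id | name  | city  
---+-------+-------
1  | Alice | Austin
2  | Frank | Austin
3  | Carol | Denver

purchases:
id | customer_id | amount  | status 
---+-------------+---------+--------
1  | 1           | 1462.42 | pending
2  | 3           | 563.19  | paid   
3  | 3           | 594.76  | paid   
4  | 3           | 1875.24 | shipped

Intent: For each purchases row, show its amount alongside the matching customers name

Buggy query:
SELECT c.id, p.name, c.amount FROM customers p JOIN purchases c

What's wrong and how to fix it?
Bug: Missing join condition: each purchases row is matched to all customers rows instead of just its own

Fix: Specify the join condition linking the foreign key to the parent id

Corrected query:
SELECT c.id, p.name, c.amount FROM customers p JOIN purchases c ON c.customer_id = p.id

Result:
id | name  | amount 
---+-------+--------
1  | Alice | 1462.42
2  | Carol | 563.19 
3  | Carol | 594.76 
4  | Carol | 1875.24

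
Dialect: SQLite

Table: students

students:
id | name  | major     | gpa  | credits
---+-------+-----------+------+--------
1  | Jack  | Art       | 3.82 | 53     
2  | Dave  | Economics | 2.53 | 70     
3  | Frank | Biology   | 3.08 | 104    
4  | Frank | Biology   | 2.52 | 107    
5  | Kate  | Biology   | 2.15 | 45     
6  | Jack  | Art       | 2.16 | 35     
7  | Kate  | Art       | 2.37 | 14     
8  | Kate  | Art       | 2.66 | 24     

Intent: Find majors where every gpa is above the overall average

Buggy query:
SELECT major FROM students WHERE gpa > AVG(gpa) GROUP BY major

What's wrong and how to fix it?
Bug: WHERE evaluates per row before aggregation, so AVG() is unavailable

Fix: Use a subquery for AVG and a HAVING MIN(...) filter so the condition holds for every row in the group

Corrected query:
SELECT major FROM students GROUP BY major HAVING MIN(gpa) > (SELECT AVG(gpa) FROM students)

Result:
(no rows)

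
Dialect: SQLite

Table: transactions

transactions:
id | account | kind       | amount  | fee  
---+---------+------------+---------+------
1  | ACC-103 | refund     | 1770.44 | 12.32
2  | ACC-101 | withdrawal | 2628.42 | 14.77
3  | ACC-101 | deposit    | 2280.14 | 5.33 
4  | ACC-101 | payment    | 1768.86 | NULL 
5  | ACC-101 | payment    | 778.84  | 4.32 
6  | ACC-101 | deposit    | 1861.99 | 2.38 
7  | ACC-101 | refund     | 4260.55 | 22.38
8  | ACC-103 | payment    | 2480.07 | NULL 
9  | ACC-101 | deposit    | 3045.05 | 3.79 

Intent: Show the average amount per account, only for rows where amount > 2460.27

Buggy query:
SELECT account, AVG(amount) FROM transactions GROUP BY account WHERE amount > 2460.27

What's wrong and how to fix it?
Bug: WHERE cannot follow GROUP BY

Fix: Place WHERE between FROM and GROUP BY

Corrected query:
SELECT account, AVG(amount) FROM transactions WHERE amount > 2460.27 GROUP BY account

Result:
account | AVG(amount)
--------+------------
ACC-101 | 3311.34    
ACC-103 | 2480.07    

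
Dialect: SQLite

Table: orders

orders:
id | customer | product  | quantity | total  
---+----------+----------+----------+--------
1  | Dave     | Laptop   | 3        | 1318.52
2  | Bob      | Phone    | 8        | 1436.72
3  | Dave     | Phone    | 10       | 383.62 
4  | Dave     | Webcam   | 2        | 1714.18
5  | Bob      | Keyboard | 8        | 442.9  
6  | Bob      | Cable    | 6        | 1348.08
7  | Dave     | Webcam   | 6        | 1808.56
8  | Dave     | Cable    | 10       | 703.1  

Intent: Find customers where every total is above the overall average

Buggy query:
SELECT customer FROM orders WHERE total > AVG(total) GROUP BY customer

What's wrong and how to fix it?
Bug: WHERE evaluates per row before aggregation, so AVG() is unavailable

Fix: Use a subquery for AVG and a HAVING MIN(...) filter so the condition holds for every row in the group

Corrected query:
SELECT customer FROM orders GROUP BY customer HAVING MIN(total) > (SELECT AVG(total) FROM orders)

Result:
(no rows)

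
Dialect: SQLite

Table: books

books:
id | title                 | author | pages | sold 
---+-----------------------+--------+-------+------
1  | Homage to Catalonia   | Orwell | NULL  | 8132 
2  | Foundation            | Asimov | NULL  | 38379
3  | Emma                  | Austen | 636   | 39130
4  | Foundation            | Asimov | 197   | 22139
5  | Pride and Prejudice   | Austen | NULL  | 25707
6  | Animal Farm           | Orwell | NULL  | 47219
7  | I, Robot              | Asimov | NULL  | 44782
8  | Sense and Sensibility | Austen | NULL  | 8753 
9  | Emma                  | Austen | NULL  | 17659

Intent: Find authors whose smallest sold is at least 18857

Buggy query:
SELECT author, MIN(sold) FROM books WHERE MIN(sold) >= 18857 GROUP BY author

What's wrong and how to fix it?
Bug: MIN() in WHERE is a misuse of aggregate

Fix: Use HAVING for the per-group MIN condition

Corrected query:
SELECT author, MIN(sold) FROM books GROUP BY author HAVING MIN(sold) >= 18857

Result:
author | MIN(sold)
-------+----------
Asimov | 22139    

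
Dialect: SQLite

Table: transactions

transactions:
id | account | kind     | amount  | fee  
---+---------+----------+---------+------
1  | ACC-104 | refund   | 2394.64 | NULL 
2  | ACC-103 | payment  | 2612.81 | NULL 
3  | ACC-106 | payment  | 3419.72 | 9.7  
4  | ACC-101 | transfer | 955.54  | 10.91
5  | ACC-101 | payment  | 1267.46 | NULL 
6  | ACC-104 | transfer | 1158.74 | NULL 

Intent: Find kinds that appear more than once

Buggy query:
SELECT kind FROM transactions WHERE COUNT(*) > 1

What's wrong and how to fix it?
Bug: COUNT(*) is an aggregate and cannot be used in WHERE

Fix: GROUP BY kind, then filter groups with HAVING COUNT(*) > 1

Corrected query:
SELECT kind FROM transactions GROUP BY kind HAVING COUNT(*) > 1

Result:
kind    
--------
payment 
transfer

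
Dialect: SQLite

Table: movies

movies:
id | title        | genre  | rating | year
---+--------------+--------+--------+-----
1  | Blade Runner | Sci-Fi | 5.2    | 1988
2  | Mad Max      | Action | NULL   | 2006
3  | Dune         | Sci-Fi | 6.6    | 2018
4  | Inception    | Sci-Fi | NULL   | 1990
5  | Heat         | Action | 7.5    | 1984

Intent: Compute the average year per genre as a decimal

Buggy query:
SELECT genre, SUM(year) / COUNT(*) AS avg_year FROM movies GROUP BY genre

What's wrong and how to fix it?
Bug: Both operands are integers, so '/' performs integer division and truncates

Fix: Cast one side to REAL so the division keeps the fractional part

Corrected query:
SELECT genre, SUM(year) * 1.0 / COUNT(*) AS avg_year FROM movies GROUP BY genre

Result:
genre  | avg_year   
-------+------------
Action | 1995       
Sci-Fi | 1998.666667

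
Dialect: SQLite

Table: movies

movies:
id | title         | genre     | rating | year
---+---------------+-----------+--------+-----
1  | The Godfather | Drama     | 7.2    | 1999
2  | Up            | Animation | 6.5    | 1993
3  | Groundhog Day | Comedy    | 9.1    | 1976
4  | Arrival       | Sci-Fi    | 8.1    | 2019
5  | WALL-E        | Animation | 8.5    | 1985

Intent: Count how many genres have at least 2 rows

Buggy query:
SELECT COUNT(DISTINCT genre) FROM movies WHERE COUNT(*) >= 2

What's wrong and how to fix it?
Bug: COUNT(*) cannot appear in WHERE; the per-group count doesn't exist yet

Fix: Use a subquery that GROUPs and filters with HAVING, then count its rows

Corrected query:
SELECT COUNT(*) FROM (SELECT genre FROM movies GROUP BY genre HAVING COUNT(*) >= 2)

Result:
COUNT(*)
--------
1       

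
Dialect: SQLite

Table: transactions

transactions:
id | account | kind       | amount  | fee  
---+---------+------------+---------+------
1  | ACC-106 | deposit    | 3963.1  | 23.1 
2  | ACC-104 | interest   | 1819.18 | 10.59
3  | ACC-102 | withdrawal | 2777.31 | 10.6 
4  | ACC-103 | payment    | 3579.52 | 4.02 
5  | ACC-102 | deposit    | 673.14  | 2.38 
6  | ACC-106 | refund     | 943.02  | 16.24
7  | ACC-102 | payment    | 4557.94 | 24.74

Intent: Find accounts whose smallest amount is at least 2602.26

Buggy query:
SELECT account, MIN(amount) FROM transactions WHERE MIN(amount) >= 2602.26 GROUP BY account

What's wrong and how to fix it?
Bug: MIN() in WHERE is a misuse of aggregate

Fix: Use HAVING for the per-group MIN condition

Corrected query:
SELECT account, MIN(amount) FROM transactions GROUP BY account HAVING MIN(amount) >= 2602.26

Result:
account | MIN(amount)
--------+------------
ACC-103 | 3579.52    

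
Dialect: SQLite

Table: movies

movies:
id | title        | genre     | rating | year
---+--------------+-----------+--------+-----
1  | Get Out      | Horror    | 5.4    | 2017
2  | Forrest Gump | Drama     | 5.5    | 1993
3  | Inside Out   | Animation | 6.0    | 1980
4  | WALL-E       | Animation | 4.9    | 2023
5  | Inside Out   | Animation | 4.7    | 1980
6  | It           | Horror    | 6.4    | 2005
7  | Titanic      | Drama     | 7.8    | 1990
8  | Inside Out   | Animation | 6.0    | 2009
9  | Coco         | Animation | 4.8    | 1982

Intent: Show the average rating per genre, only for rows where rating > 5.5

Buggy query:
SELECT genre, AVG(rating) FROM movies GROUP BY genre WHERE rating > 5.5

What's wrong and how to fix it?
Bug: Row-level WHERE must come before GROUP BY in the clause order

Fix: Move the WHERE clause before GROUP BY

Corrected query:
SELECT genre, AVG(rating) FROM movies WHERE rating > 5.5 GROUP BY genre

Result:
genre     | AVG(rating)
----------+------------
Animation | 6          
Drama     | 7.8        
Horror    | 6.4        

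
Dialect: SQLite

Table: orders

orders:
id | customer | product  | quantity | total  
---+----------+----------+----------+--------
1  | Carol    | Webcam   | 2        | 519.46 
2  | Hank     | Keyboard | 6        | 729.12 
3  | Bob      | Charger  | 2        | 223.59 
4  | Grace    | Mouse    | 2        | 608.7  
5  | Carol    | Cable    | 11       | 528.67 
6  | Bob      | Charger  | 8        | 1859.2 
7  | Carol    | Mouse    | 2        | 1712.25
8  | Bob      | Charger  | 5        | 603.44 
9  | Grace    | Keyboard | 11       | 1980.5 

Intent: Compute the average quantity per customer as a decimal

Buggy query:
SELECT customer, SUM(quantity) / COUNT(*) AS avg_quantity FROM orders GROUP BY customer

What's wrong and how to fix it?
Bug: SUM(quantity) and COUNT(*) are both integers; the division truncates the fractional part

Fix: Multiply by 1.0 (or CAST to REAL) to force floating-point division

Corrected query:
SELECT customer, SUM(quantity) * 1.0 / COUNT(*) AS avg_quantity FROM orders GROUP BY customer

Result:
customer | avg_quantity
---------+-------------
Bob      | 5           
Carol    | 5           
Grace    | 6.5         
Hank     | 6           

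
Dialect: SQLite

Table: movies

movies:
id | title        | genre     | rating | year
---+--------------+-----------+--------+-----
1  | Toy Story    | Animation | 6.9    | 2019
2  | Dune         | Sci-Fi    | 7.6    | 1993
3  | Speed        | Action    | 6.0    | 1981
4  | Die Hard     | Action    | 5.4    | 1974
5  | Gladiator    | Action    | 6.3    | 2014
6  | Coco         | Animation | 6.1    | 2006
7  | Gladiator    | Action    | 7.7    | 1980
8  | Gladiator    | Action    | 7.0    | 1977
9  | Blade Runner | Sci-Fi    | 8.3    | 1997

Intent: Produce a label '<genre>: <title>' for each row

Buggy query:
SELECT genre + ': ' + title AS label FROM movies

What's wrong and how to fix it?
Bug: '+' is numeric addition; on text columns SQLite converts them to 0 instead of concatenating

Fix: Replace + with || to concatenate text

Corrected query:
SELECT genre || ': ' || title AS label FROM movies

Result:
label               
--------------------
Animation: Toy Story
Sci-Fi: Dune        
Action: Speed       
Action: Die Hard    
Action: Gladiator   
Animation: Coco     
Action: Gladiator   
Action: Gladiator   
Sci-Fi: Blade Runner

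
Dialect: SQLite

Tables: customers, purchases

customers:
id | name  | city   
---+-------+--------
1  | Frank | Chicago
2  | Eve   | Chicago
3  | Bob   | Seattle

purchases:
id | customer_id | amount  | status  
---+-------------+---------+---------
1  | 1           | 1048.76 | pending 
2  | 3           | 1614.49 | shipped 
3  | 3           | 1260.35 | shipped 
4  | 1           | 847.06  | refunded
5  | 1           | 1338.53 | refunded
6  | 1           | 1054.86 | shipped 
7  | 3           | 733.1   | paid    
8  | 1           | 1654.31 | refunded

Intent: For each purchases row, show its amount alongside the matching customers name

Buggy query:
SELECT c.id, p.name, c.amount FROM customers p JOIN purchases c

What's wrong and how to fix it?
Bug: JOIN with no ON clause produces a cartesian product; every purchases row pairs with every customers row

Fix: Add ON c.customer_id = p.id to the JOIN

Corrected query:
SELECT c.id, p.name, c.amount FROM customers p JOIN purchases c ON c.customer_id = p.id

Result:
id | name  | amount 
---+-------+--------
1  | Frank | 1048.76
2  | Bob   | 1614.49
3  | Bob   | 1260.35
4  | Frank | 847.06 
5  | Frank | 1338.53
6  | Frank | 1054.86
7  | Bob   | 733.1  
8  | Frank | 1654.31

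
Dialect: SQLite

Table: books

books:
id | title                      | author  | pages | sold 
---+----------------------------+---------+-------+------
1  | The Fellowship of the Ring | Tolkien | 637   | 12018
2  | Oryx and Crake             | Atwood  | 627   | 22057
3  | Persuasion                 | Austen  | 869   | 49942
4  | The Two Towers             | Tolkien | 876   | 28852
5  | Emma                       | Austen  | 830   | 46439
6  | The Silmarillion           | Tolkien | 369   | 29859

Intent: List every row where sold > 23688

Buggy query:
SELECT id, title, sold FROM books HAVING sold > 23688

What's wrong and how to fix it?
Bug: This is a non-aggregate query (no GROUP BY, no aggregates), so in SQLite the HAVING clause is invalid here; a row-level condition belongs in WHERE

Fix: Use WHERE for row-level filtering

Corrected query:
SELECT id, title, sold FROM books WHERE sold > 23688

Result:
id | title            | sold 
---+------------------+------
3  | Persuasion       | 49942
4  | The Two Towers   | 28852
5  | Emma             | 46439
6  | The Silmarillion | 29859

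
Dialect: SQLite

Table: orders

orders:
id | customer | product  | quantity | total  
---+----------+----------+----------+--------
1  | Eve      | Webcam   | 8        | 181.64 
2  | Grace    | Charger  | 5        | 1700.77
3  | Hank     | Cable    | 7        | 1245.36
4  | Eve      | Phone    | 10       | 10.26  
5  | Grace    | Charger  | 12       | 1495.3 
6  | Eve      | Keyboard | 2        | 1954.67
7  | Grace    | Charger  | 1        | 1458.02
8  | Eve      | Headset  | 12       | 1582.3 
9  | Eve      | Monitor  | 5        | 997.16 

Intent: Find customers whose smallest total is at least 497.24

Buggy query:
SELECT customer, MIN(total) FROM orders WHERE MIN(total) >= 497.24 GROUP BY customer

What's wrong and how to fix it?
Bug: MIN() in WHERE is a misuse of aggregate

Fix: Use HAVING for the per-group MIN condition

Corrected query:
SELECT customer, MIN(total) FROM orders GROUP BY customer HAVING MIN(total) >= 497.24

Result:
customer | MIN(total)
---------+-----------
Grace    | 1458.02   
Hank     | 1245.36   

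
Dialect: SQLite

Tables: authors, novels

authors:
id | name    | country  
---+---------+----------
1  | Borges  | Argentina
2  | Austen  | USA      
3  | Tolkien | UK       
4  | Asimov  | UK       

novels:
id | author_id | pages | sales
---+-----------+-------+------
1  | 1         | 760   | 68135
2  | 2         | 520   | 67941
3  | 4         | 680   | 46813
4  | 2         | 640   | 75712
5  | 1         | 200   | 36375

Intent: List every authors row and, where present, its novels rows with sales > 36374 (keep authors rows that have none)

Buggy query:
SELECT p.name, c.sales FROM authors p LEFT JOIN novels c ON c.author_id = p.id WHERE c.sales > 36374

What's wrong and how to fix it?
Bug: Filtering c.sales in WHERE discards the NULL rows produced by LEFT JOIN, turning it into an inner join

Fix: Move the right-table condition into the ON clause so unmatched parents are kept

Corrected query:
SELECT p.name, c.sales FROM authors p LEFT JOIN novels c ON c.author_id = p.id AND c.sales > 36374

Result:
name    | sales
--------+------
Borges  | 36375
Borges  | 68135
Austen  | 67941
Austen  | 75712
Tolkien | NULL 
Asimov  | 46813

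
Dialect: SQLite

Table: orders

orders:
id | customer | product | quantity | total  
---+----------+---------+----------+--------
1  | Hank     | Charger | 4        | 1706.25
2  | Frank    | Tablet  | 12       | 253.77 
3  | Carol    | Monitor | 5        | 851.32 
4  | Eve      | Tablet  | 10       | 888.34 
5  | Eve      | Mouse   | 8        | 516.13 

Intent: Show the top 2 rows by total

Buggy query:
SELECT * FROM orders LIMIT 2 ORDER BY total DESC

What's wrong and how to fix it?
Bug: ORDER BY cannot follow LIMIT; LIMIT is the final clause

Fix: Swap the clauses: ORDER BY first, then LIMIT

Corrected query:
SELECT * FROM orders ORDER BY total DESC LIMIT 2

Result:
id | customer | product | quantity | total  
---+----------+---------+----------+--------
1  | Hank     | Charger | 4        | 1706.25
4  | Eve      | Tablet  | 10       | 888.34 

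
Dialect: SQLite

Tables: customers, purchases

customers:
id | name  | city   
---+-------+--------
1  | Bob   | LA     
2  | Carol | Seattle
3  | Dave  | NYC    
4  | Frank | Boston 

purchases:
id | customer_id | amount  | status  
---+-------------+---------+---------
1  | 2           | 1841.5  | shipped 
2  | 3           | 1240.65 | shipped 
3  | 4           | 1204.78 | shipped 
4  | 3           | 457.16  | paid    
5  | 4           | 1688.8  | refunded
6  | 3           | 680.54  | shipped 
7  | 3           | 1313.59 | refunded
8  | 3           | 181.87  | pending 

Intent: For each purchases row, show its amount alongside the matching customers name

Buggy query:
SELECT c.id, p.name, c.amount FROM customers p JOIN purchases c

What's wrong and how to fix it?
Bug: Missing join condition: each purchases row is matched to all customers rows instead of just its own

Fix: Specify the join condition linking the foreign key to the parent id

Corrected query:
SELECT c.id, p.name, c.amount FROM customers p JOIN purchases c ON c.customer_id = p.id

Result:
id | name  | amount 
---+-------+--------
1  | Carol | 1841.5 
2  | Dave  | 1240.65
3  | Frank | 1204.78
4  | Dave  | 457.16 
5  | Frank | 1688.8 
6  | Dave  | 680.54 
7  | Dave  | 1313.59
8  | Dave  | 181.87 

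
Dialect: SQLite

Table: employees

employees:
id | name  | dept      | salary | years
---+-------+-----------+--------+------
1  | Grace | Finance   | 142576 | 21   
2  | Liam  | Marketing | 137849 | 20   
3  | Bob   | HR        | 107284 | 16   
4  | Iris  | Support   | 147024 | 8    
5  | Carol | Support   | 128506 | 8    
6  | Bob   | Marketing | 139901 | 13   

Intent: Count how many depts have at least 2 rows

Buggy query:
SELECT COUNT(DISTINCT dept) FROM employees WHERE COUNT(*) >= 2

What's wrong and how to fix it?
Bug: COUNT(*) cannot appear in WHERE; the per-group count doesn't exist yet

Fix: Use a subquery that GROUPs and filters with HAVING, then count its rows

Corrected query:
SELECT COUNT(*) FROM (SELECT dept FROM employees GROUP BY dept HAVING COUNT(*) >= 2)

Result:
COUNT(*)
--------
2       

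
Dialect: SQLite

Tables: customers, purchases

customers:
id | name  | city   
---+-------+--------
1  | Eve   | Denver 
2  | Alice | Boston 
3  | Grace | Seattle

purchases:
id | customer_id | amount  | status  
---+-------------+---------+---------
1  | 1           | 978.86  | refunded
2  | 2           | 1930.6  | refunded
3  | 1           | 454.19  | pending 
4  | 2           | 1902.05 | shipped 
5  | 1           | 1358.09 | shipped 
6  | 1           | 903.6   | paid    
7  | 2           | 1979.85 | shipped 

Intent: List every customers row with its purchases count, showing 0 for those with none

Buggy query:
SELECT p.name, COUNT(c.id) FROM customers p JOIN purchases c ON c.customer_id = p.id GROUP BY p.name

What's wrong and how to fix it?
Bug: INNER JOIN drops customers rows that have no matching purchases rows

Fix: Use LEFT JOIN so parents without children still appear (COUNT(c.id) gives 0)

Corrected query:
SELECT p.name, COUNT(c.id) FROM customers p LEFT JOIN purchases c ON c.customer_id = p.id GROUP BY p.name

Result:
name  | COUNT(c.id)
------+------------
Alice | 3          
Eve   | 4          
Grace | 0          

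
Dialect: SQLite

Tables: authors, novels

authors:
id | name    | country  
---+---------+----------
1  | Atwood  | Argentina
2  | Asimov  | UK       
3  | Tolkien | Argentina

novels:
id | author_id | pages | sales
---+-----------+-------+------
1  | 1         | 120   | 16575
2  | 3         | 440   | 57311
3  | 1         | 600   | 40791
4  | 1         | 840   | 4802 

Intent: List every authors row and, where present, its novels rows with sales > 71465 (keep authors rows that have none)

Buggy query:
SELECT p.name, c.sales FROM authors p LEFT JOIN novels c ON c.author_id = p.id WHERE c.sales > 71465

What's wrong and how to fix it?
Bug: Filtering c.sales in WHERE discards the NULL rows produced by LEFT JOIN, turning it into an inner join

Fix: Move the right-table condition into the ON clause so unmatched parents are kept

Corrected query:
SELECT p.name, c.sales FROM authors p LEFT JOIN novels c ON c.author_id = p.id AND c.sales > 71465

Result:
name    | sales
--------+------
Atwood  | NULL 
Asimov  | NULL 
Tolkien | NULL 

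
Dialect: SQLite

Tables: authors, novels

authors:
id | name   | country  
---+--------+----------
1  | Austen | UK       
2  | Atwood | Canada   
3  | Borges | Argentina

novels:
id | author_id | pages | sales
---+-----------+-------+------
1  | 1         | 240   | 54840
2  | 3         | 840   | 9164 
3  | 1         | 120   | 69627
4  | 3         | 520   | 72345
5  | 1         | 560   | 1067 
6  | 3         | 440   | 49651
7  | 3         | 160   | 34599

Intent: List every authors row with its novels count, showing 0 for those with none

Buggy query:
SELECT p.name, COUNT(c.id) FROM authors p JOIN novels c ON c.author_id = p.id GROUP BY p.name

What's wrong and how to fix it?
Bug: INNER JOIN drops authors rows that have no matching novels rows

Fix: Switch to LEFT JOIN to retain unmatched parent rows

Corrected query:
SELECT p.name, COUNT(c.id) FROM authors p LEFT JOIN novels c ON c.author_id = p.id GROUP BY p.name

Result:
name   | COUNT(c.id)
-------+------------
Atwood | 0          
Austen | 3          
Borges | 4          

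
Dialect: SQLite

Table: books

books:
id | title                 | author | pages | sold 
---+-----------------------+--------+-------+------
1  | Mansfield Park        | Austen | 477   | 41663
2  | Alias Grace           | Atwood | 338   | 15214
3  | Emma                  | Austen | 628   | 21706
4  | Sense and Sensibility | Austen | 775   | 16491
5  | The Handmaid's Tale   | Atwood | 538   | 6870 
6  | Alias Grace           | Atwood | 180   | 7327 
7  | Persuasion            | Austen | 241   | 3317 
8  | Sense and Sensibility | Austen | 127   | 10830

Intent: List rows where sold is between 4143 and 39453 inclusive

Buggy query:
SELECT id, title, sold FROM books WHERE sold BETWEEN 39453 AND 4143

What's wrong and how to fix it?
Bug: BETWEEN expects the lower bound first; with 39453 AND 4143 the range is empty

Fix: Swap the bounds so the smaller value comes first

Corrected query:
SELECT id, title, sold FROM books WHERE sold BETWEEN 4143 AND 39453

Result:
id | title                 | sold 
---+-----------------------+------
2  | Alias Grace           | 15214
3  | Emma                  | 21706
4  | Sense and Sensibility | 16491
5  | The Handmaid's Tale   | 6870 
6  | Alias Grace           | 7327 
8  | Sense and Sensibility | 10830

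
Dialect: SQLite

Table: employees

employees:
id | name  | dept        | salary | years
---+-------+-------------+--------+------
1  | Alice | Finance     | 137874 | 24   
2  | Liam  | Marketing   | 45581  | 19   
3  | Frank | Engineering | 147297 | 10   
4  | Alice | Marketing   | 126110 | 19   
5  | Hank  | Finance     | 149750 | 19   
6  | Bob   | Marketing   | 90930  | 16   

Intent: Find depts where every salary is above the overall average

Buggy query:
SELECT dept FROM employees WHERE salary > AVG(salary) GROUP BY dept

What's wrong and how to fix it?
Bug: WHERE evaluates per row before aggregation, so AVG() is unavailable

Fix: Compute the overall average in a scalar subquery and compare each group's MIN against it in HAVING

Corrected query:
SELECT dept FROM employees GROUP BY dept HAVING MIN(salary) > (SELECT AVG(salary) FROM employees)

Result:
dept       
-----------
Engineering
Finance    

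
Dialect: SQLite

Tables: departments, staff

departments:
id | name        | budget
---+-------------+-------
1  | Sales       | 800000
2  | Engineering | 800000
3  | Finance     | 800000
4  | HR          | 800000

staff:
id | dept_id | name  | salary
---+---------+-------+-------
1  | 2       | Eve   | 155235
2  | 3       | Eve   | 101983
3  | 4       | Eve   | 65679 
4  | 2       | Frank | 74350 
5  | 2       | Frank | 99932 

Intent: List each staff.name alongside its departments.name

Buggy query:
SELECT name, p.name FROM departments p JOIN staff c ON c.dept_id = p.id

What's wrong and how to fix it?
Bug: 'name' exists in both joined tables, so the database can't tell which one is meant

Fix: Qualify the column with its table alias (c.name)

Corrected query:
SELECT c.name, p.name FROM departments p JOIN staff c ON c.dept_id = p.id

Result:
name  | name       
------+------------
Eve   | Engineering
Eve   | Finance    
Eve   | HR         
Frank | Engineering
Frank | Engineering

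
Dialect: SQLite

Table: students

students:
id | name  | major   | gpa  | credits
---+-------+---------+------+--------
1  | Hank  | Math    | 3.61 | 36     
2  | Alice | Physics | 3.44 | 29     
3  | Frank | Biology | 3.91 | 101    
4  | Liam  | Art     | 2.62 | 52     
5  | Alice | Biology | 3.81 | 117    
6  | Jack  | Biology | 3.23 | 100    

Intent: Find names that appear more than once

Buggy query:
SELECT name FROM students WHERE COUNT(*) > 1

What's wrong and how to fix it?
Bug: COUNT(*) is an aggregate and cannot be used in WHERE

Fix: Group first, then use HAVING for the count condition

Corrected query:
SELECT name FROM students GROUP BY name HAVING COUNT(*) > 1

Result:
name 
-----
Alice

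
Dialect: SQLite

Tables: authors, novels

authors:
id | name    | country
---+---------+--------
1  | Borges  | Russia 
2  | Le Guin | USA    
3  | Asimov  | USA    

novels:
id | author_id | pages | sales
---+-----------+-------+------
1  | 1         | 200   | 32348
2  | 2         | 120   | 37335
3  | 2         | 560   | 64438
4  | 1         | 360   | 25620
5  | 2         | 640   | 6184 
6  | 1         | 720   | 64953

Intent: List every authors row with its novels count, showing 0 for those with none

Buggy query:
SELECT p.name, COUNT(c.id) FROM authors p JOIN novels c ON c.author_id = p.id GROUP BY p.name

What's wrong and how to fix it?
Bug: INNER JOIN drops authors rows that have no matching novels rows

Fix: Use LEFT JOIN so parents without children still appear (COUNT(c.id) gives 0)

Corrected query:
SELECT p.name, COUNT(c.id) FROM authors p LEFT JOIN novels c ON c.author_id = p.id GROUP BY p.name

Result:
name    | COUNT(c.id)
--------+------------
Asimov  | 0          
Borges  | 3          
Le Guin | 3          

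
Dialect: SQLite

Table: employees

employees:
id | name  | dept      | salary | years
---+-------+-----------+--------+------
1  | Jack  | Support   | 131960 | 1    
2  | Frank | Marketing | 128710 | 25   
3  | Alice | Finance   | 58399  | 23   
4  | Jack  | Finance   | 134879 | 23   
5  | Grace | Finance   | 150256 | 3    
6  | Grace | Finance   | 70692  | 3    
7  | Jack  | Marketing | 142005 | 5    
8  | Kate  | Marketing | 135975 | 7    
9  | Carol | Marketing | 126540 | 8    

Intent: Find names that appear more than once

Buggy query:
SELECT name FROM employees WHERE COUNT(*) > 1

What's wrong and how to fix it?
Bug: WHERE can't reference COUNT(*); aggregates are computed after WHERE

Fix: GROUP BY name, then filter groups with HAVING COUNT(*) > 1

Corrected query:
SELECT name FROM employees GROUP BY name HAVING COUNT(*) > 1

Result:
name 
-----
Grace
Jack 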